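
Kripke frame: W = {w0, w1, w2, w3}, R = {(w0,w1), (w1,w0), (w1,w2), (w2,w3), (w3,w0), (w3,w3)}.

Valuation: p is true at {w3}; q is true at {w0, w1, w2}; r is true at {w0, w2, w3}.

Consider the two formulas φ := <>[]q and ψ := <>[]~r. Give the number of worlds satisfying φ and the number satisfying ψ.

For <>[]q:
w0: successors {w1}; []q there: w1:T. ✓
w1: successors {w0, w2}; []q there: w0:T, w2:F. ✓
w2: successors {w3}; []q there: w3:F. ✗
w3: successors {w0, w3}; []q there: w0:T, w3:F. ✓
— 3 worlds.
For <>[]~r:
w0: successors {w1}; []~r there: w1:F. ✗
w1: successors {w0, w2}; []~r there: w0:T, w2:F. ✓
w2: successors {w3}; []~r there: w3:F. ✗
w3: successors {w0, w3}; []~r there: w0:T, w3:F. ✓
— 2 worlds.

3 and 2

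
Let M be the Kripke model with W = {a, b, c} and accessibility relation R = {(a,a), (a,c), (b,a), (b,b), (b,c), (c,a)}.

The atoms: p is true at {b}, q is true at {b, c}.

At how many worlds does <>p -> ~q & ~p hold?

a: <>p is F, ~q & ~p is T. ✓
b: <>p is T, ~q & ~p is F. ✗
c: <>p is F, ~q & ~p is F. ✓
Satisfying worlds: {a, c}.

2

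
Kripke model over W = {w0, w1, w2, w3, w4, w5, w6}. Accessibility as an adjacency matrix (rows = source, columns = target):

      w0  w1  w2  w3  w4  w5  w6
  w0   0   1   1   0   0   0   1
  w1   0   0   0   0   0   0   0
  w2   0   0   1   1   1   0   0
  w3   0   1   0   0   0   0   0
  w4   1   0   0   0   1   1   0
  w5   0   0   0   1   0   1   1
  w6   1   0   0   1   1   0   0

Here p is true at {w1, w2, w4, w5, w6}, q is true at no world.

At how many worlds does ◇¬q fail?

w0: successors {w1, w2, w6}; ¬q there: w1:T, w2:T, w6:T. ✓
w1: no successors, so ◇¬q fails. ✗
w2: successors {w2, w3, w4}; ¬q there: w2:T, w3:T, w4:T. ✓
w3: successors {w1}; ¬q there: w1:T. ✓
w4: successors {w0, w4, w5}; ¬q there: w0:T, w4:T, w5:T. ✓
w5: successors {w3, w5, w6}; ¬q there: w3:T, w5:T, w6:T. ✓
w6: successors {w0, w3, w4}; ¬q there: w0:T, w3:T, w4:T. ✓
Satisfying worlds: {w0, w2, w3, w4, w5, w6}.
So ◇¬q fails at the other 1 world.

1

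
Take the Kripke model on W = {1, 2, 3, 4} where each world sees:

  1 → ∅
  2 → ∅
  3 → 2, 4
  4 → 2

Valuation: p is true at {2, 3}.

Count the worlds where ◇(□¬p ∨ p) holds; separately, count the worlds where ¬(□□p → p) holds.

2 and 2

For ◇(□¬p ∨ p):
1: no successors, so ◇(□¬p ∨ p) fails. ✗
2: no successors, so ◇(□¬p ∨ p) fails. ✗
3: successors {2, 4}; □¬p ∨ p there: 2:T, 4:F. ✓
4: successors {2}; □¬p ∨ p there: 2:T. ✓
— 2 worlds.
For ¬(□□p → p):
1: □□p → p is F. ✓
2: □□p → p is T. ✗
3: □□p → p is T. ✗
4: □□p → p is F. ✓
— 2 worlds.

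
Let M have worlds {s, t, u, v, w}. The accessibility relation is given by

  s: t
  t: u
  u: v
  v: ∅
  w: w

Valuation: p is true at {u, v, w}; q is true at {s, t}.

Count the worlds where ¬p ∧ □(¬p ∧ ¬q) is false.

s: ¬p is T, □(¬p ∧ ¬q) is F. ✗
t: ¬p is T, □(¬p ∧ ¬q) is F. ✗
u: ¬p is F, □(¬p ∧ ¬q) is F. ✗
v: ¬p is F, □(¬p ∧ ¬q) is T. ✗
w: ¬p is F, □(¬p ∧ ¬q) is F. ✗
Satisfying worlds: ∅.
So ¬p ∧ □(¬p ∧ ¬q) fails at the other 5 worlds.

5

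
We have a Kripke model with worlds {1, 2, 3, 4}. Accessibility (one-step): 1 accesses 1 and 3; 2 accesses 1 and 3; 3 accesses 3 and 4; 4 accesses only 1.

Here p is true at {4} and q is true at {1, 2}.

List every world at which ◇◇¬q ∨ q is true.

{1, 2, 3, 4}

1: ◇◇¬q is T, q is T. ✓
2: ◇◇¬q is T, q is T. ✓
3: ◇◇¬q is T, q is F. ✓
4: ◇◇¬q is T, q is F. ✓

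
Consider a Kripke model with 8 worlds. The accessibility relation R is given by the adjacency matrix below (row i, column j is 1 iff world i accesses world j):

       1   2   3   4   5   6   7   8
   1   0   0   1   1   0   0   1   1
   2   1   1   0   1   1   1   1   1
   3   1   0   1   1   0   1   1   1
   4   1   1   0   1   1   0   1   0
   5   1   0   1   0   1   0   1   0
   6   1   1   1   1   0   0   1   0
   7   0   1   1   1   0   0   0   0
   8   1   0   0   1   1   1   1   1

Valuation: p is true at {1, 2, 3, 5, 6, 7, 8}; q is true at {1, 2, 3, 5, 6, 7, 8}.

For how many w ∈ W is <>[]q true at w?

4

1: successors {3, 4, 7, 8}; []q there: 3:F, 4:F, 7:F, 8:F. ✗
2: successors {1, 2, 4, 5, 6, 7, 8}; []q there: 1:F, 2:F, 4:F, 5:T, 6:F, 7:F, 8:F. ✓
3: successors {1, 3, 4, 6, 7, 8}; []q there: 1:F, 3:F, 4:F, 6:F, 7:F, 8:F. ✗
4: successors {1, 2, 4, 5, 7}; []q there: 1:F, 2:F, 4:F, 5:T, 7:F. ✓
5: successors {1, 3, 5, 7}; []q there: 1:F, 3:F, 5:T, 7:F. ✓
6: successors {1, 2, 3, 4, 7}; []q there: 1:F, 2:F, 3:F, 4:F, 7:F. ✗
7: successors {2, 3, 4}; []q there: 2:F, 3:F, 4:F. ✗
8: successors {1, 4, 5, 6, 7, 8}; []q there: 1:F, 4:F, 5:T, 6:F, 7:F, 8:F. ✓
Satisfying worlds: {2, 4, 5, 8}.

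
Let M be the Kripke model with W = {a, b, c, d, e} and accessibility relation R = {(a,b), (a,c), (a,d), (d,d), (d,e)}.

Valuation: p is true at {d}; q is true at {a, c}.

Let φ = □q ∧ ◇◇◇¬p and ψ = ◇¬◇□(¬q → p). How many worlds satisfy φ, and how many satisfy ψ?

For □q ∧ ◇◇◇¬p:
a: □q is F, ◇◇◇¬p is T. ✗
b: □q is T, ◇◇◇¬p is F. ✗
c: □q is T, ◇◇◇¬p is F. ✗
d: □q is F, ◇◇◇¬p is T. ✗
e: □q is T, ◇◇◇¬p is F. ✗
— 0 worlds.
For ◇¬◇□(¬q → p):
a: successors {b, c, d}; ¬◇□(¬q → p) there: b:T, c:T, d:F. ✓
b: no successors, so ◇¬◇□(¬q → p) fails. ✗
c: no successors, so ◇¬◇□(¬q → p) fails. ✗
d: successors {d, e}; ¬◇□(¬q → p) there: d:F, e:T. ✓
e: no successors, so ◇¬◇□(¬q → p) fails. ✗
— 2 worlds.

0 and 2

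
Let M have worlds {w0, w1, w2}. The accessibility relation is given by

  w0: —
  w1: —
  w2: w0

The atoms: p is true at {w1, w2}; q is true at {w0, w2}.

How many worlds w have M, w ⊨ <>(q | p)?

1

w0: no successors, so <>(q | p) fails. ✗
w1: no successors, so <>(q | p) fails. ✗
w2: successors {w0}; q | p there: w0:T. ✓
Satisfying worlds: {w2}.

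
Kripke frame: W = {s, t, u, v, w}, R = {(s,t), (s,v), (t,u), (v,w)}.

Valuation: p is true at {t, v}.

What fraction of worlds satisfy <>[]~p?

s: successors {t, v}; []~p there: t:T, v:T. ✓
t: successors {u}; []~p there: u:T. ✓
u: no successors, so <>[]~p fails. ✗
v: successors {w}; []~p there: w:T. ✓
w: no successors, so <>[]~p fails. ✗
That's 3 of 5 worlds, so 3/5.

3/5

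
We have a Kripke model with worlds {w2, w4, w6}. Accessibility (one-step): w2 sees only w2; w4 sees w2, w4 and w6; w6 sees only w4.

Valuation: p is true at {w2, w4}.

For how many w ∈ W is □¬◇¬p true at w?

1

w2: successors {w2}; ¬◇¬p there: w2:T. ✓
w4: successors {w2, w4, w6}; ¬◇¬p there: w2:T, w4:F, w6:T. ✗
w6: successors {w4}; ¬◇¬p there: w4:F. ✗
Satisfying worlds: {w2}.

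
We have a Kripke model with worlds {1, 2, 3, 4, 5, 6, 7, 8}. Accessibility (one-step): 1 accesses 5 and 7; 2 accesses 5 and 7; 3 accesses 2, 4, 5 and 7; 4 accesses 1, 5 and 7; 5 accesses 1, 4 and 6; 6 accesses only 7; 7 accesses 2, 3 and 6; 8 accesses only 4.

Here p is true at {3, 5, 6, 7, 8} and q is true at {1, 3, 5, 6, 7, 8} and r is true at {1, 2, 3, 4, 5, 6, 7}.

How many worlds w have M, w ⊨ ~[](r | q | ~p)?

1: [](r | q | ~p) is T. ✗
2: [](r | q | ~p) is T. ✗
3: [](r | q | ~p) is T. ✗
4: [](r | q | ~p) is T. ✗
5: [](r | q | ~p) is T. ✗
6: [](r | q | ~p) is T. ✗
7: [](r | q | ~p) is T. ✗
8: [](r | q | ~p) is T. ✗
Satisfying worlds: ∅.

0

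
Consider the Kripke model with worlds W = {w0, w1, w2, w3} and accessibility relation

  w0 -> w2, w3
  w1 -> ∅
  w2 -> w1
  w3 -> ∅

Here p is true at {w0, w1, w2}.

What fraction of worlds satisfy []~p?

1/2

w0: successors {w2, w3}; ~p there: w2:F, w3:T. ✗
w1: no successors, so []~p holds vacuously. ✓
w2: successors {w1}; ~p there: w1:F. ✗
w3: no successors, so []~p holds vacuously. ✓
That's 2 of 4 worlds, so 2/4 = 1/2.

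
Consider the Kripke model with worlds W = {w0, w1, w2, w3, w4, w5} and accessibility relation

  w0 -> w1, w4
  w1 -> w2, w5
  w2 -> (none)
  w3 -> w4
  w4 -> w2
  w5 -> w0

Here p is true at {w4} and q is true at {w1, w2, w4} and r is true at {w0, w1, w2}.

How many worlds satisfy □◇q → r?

w0: □◇q is T, r is T. ✓
w1: □◇q is F, r is T. ✓
w2: □◇q is T, r is T. ✓
w3: □◇q is T, r is F. ✗
w4: □◇q is F, r is F. ✓
w5: □◇q is T, r is F. ✗
Satisfying worlds: {w0, w1, w2, w4}.

4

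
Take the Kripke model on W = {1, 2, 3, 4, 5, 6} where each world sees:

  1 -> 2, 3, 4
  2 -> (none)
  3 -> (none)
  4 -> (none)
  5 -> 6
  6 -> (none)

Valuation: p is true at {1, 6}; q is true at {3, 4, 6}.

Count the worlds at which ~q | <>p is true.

3

1: ~q is T, <>p is F. ✓
2: ~q is T, <>p is F. ✓
3: ~q is F, <>p is F. ✗
4: ~q is F, <>p is F. ✗
5: ~q is T, <>p is T. ✓
6: ~q is F, <>p is F. ✗
Satisfying worlds: {1, 2, 5}.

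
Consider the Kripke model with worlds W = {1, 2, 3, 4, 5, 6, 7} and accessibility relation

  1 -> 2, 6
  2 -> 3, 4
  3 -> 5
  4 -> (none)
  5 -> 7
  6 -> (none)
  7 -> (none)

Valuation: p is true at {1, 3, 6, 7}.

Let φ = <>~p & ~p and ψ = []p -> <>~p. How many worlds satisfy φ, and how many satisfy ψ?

1 and 3

For <>~p & ~p:
1: <>~p is T, ~p is F. ✗
2: <>~p is T, ~p is T. ✓
3: <>~p is T, ~p is F. ✗
4: <>~p is F, ~p is T. ✗
5: <>~p is F, ~p is T. ✗
6: <>~p is F, ~p is F. ✗
7: <>~p is F, ~p is F. ✗
— 1 world.
For []p -> <>~p:
1: []p is F, <>~p is T. ✓
2: []p is F, <>~p is T. ✓
3: []p is F, <>~p is T. ✓
4: []p is T, <>~p is F. ✗
5: []p is T, <>~p is F. ✗
6: []p is T, <>~p is F. ✗
7: []p is T, <>~p is F. ✗
— 3 worlds.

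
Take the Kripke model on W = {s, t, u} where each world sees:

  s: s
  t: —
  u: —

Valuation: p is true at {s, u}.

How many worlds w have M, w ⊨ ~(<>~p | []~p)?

s: <>~p | []~p is F. ✓
t: <>~p | []~p is T. ✗
u: <>~p | []~p is T. ✗
Satisfying worlds: {s}.

1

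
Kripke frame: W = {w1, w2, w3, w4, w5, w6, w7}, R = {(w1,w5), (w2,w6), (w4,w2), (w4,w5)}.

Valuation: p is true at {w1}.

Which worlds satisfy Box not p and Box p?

w1: Box not p is T, Box p is F. ✗
w2: Box not p is T, Box p is F. ✗
w3: Box not p is T, Box p is T. ✓
w4: Box not p is T, Box p is F. ✗
w5: Box not p is T, Box p is T. ✓
w6: Box not p is T, Box p is T. ✓
w7: Box not p is T, Box p is T. ✓

{w3, w5, w6, w7}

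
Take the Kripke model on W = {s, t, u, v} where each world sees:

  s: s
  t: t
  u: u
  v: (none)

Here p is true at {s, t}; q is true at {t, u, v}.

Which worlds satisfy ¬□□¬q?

s: □□¬q is T. ✗
t: □□¬q is F. ✓
u: □□¬q is F. ✓
v: □□¬q is T. ✗

{t, u}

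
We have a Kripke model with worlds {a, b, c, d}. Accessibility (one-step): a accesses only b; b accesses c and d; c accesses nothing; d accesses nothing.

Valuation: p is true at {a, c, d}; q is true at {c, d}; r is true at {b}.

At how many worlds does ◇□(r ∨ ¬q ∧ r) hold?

a: successors {b}; □(r ∨ ¬q ∧ r) there: b:F. ✗
b: successors {c, d}; □(r ∨ ¬q ∧ r) there: c:T, d:T. ✓
c: no successors, so ◇□(r ∨ ¬q ∧ r) fails. ✗
d: no successors, so ◇□(r ∨ ¬q ∧ r) fails. ✗
Satisfying worlds: {b}.

1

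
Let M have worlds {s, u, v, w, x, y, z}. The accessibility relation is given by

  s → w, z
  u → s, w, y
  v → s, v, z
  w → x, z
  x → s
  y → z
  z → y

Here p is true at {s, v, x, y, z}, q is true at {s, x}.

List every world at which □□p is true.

{s, w, y, z}

s: successors {w, z}; □p there: w:T, z:T. ✓
u: successors {s, w, y}; □p there: s:F, w:T, y:T. ✗
v: successors {s, v, z}; □p there: s:F, v:T, z:T. ✗
w: successors {x, z}; □p there: x:T, z:T. ✓
x: successors {s}; □p there: s:F. ✗
y: successors {z}; □p there: z:T. ✓
z: successors {y}; □p there: y:T. ✓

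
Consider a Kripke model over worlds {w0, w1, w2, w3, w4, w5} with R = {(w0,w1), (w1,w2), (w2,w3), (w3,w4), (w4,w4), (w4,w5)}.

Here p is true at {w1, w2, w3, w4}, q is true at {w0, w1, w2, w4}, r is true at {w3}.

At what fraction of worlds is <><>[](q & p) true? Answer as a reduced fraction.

1/2

w0: successors {w1}; <>[](q & p) there: w1:F. ✗
w1: successors {w2}; <>[](q & p) there: w2:T. ✓
w2: successors {w3}; <>[](q & p) there: w3:F. ✗
w3: successors {w4}; <>[](q & p) there: w4:T. ✓
w4: successors {w4, w5}; <>[](q & p) there: w4:T, w5:F. ✓
w5: no successors, so <><>[](q & p) fails. ✗
That's 3 of 6 worlds, so 3/6 = 1/2.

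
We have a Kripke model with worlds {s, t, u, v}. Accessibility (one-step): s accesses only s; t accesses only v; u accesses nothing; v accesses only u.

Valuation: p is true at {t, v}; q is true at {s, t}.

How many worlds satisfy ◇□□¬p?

s: successors {s}; □□¬p there: s:T. ✓
t: successors {v}; □□¬p there: v:T. ✓
u: no successors, so ◇□□¬p fails. ✗
v: successors {u}; □□¬p there: u:T. ✓
Satisfying worlds: {s, t, v}.

3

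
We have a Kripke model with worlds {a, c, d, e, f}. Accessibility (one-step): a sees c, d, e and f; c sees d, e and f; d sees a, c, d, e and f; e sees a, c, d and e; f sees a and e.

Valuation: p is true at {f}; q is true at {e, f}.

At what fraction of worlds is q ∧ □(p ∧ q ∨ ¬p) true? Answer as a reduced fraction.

a: q is F, □(p ∧ q ∨ ¬p) is T. ✗
c: q is F, □(p ∧ q ∨ ¬p) is T. ✗
d: q is F, □(p ∧ q ∨ ¬p) is T. ✗
e: q is T, □(p ∧ q ∨ ¬p) is T. ✓
f: q is T, □(p ∧ q ∨ ¬p) is T. ✓
That's 2 of 5 worlds, so 2/5.

2/5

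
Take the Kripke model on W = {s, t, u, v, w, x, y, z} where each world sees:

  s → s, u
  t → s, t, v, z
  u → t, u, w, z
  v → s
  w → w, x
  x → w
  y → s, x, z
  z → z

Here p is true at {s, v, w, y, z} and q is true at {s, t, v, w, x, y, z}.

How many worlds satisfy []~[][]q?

2

s: successors {s, u}; ~[][]q there: s:T, u:T. ✓
t: successors {s, t, v, z}; ~[][]q there: s:T, t:T, v:T, z:F. ✗
u: successors {t, u, w, z}; ~[][]q there: t:T, u:T, w:F, z:F. ✗
v: successors {s}; ~[][]q there: s:T. ✓
w: successors {w, x}; ~[][]q there: w:F, x:F. ✗
x: successors {w}; ~[][]q there: w:F. ✗
y: successors {s, x, z}; ~[][]q there: s:T, x:F, z:F. ✗
z: successors {z}; ~[][]q there: z:F. ✗
Satisfying worlds: {s, v}.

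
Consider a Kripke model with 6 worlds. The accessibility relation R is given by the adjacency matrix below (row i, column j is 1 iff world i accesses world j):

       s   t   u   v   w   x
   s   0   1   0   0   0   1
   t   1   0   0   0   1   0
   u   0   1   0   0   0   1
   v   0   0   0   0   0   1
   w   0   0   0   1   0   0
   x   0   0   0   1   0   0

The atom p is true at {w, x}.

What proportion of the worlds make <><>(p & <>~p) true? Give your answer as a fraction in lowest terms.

s: successors {t, x}; <>(p & <>~p) there: t:T, x:F. ✓
t: successors {s, w}; <>(p & <>~p) there: s:T, w:F. ✓
u: successors {t, x}; <>(p & <>~p) there: t:T, x:F. ✓
v: successors {x}; <>(p & <>~p) there: x:F. ✗
w: successors {v}; <>(p & <>~p) there: v:T. ✓
x: successors {v}; <>(p & <>~p) there: v:T. ✓
That's 5 of 6 worlds, so 5/6.

5/6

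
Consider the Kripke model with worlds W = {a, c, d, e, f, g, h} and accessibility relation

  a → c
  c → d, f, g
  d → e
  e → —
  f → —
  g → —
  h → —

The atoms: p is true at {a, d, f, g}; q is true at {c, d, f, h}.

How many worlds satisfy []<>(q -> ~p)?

a: successors {c}; <>(q -> ~p) there: c:T. ✓
c: successors {d, f, g}; <>(q -> ~p) there: d:T, f:F, g:F. ✗
d: successors {e}; <>(q -> ~p) there: e:F. ✗
e: no successors, so []<>(q -> ~p) holds vacuously. ✓
f: no successors, so []<>(q -> ~p) holds vacuously. ✓
g: no successors, so []<>(q -> ~p) holds vacuously. ✓
h: no successors, so []<>(q -> ~p) holds vacuously. ✓
Satisfying worlds: {a, e, f, g, h}.

5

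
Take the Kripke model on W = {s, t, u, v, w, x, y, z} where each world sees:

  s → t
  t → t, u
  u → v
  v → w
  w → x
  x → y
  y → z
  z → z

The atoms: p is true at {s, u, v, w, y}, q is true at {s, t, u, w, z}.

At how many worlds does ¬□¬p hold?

4

s: □¬p is T. ✗
t: □¬p is F. ✓
u: □¬p is F. ✓
v: □¬p is F. ✓
w: □¬p is T. ✗
x: □¬p is F. ✓
y: □¬p is T. ✗
z: □¬p is T. ✗
Satisfying worlds: {t, u, v, x}.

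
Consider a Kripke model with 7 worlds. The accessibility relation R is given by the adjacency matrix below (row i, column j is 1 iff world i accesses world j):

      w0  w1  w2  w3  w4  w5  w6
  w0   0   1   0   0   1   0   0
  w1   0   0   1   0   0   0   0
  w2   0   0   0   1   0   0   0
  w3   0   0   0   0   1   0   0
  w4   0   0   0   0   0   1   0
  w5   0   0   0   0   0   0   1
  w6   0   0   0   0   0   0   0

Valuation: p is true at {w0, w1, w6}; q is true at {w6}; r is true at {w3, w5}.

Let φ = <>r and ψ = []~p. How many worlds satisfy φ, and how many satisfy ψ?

For <>r:
w0: successors {w1, w4}; r there: w1:F, w4:F. ✗
w1: successors {w2}; r there: w2:F. ✗
w2: successors {w3}; r there: w3:T. ✓
w3: successors {w4}; r there: w4:F. ✗
w4: successors {w5}; r there: w5:T. ✓
w5: successors {w6}; r there: w6:F. ✗
w6: no successors, so <>r fails. ✗
— 2 worlds.
For []~p:
w0: successors {w1, w4}; ~p there: w1:F, w4:T. ✗
w1: successors {w2}; ~p there: w2:T. ✓
w2: successors {w3}; ~p there: w3:T. ✓
w3: successors {w4}; ~p there: w4:T. ✓
w4: successors {w5}; ~p there: w5:T. ✓
w5: successors {w6}; ~p there: w6:F. ✗
w6: no successors, so []~p holds vacuously. ✓
— 5 worlds.

2 and 5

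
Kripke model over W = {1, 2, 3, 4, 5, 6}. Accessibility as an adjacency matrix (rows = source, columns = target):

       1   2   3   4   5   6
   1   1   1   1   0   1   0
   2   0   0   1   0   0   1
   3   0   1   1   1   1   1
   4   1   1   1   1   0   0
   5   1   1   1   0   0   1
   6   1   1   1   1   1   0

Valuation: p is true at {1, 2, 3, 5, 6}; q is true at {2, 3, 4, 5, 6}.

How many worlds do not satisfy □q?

4

1: successors {1, 2, 3, 5}; q there: 1:F, 2:T, 3:T, 5:T. ✗
2: successors {3, 6}; q there: 3:T, 6:T. ✓
3: successors {2, 3, 4, 5, 6}; q there: 2:T, 3:T, 4:T, 5:T, 6:T. ✓
4: successors {1, 2, 3, 4}; q there: 1:F, 2:T, 3:T, 4:T. ✗
5: successors {1, 2, 3, 6}; q there: 1:F, 2:T, 3:T, 6:T. ✗
6: successors {1, 2, 3, 4, 5}; q there: 1:F, 2:T, 3:T, 4:T, 5:T. ✗
Satisfying worlds: {2, 3}.
So □q fails at the other 4 worlds.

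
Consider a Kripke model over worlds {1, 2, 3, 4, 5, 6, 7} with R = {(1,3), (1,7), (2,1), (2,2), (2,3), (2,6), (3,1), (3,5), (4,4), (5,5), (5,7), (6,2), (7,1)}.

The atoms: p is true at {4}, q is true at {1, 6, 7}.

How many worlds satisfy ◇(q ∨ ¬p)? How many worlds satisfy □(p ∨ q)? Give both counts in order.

For ◇(q ∨ ¬p):
1: successors {3, 7}; q ∨ ¬p there: 3:T, 7:T. ✓
2: successors {1, 2, 3, 6}; q ∨ ¬p there: 1:T, 2:T, 3:T, 6:T. ✓
3: successors {1, 5}; q ∨ ¬p there: 1:T, 5:T. ✓
4: successors {4}; q ∨ ¬p there: 4:F. ✗
5: successors {5, 7}; q ∨ ¬p there: 5:T, 7:T. ✓
6: successors {2}; q ∨ ¬p there: 2:T. ✓
7: successors {1}; q ∨ ¬p there: 1:T. ✓
— 6 worlds.
For □(p ∨ q):
1: successors {3, 7}; p ∨ q there: 3:F, 7:T. ✗
2: successors {1, 2, 3, 6}; p ∨ q there: 1:T, 2:F, 3:F, 6:T. ✗
3: successors {1, 5}; p ∨ q there: 1:T, 5:F. ✗
4: successors {4}; p ∨ q there: 4:T. ✓
5: successors {5, 7}; p ∨ q there: 5:F, 7:T. ✗
6: successors {2}; p ∨ q there: 2:F. ✗
7: successors {1}; p ∨ q there: 1:T. ✓
— 2 worlds.

6 and 2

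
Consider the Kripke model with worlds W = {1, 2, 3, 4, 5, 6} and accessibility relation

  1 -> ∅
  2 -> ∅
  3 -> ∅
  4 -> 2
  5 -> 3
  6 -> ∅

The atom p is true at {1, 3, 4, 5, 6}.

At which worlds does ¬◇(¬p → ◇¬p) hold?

1: ◇(¬p → ◇¬p) is F. ✓
2: ◇(¬p → ◇¬p) is F. ✓
3: ◇(¬p → ◇¬p) is F. ✓
4: ◇(¬p → ◇¬p) is F. ✓
5: ◇(¬p → ◇¬p) is T. ✗
6: ◇(¬p → ◇¬p) is F. ✓

{1, 2, 3, 4, 6}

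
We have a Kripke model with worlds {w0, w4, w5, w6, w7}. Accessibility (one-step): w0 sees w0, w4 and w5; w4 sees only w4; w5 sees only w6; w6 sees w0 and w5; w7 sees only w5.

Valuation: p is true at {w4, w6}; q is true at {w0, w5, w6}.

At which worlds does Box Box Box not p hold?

{w7}

w0: successors {w0, w4, w5}; Box Box not p there: w0:F, w4:F, w5:T. ✗
w4: successors {w4}; Box Box not p there: w4:F. ✗
w5: successors {w6}; Box Box not p there: w6:F. ✗
w6: successors {w0, w5}; Box Box not p there: w0:F, w5:T. ✗
w7: successors {w5}; Box Box not p there: w5:T. ✓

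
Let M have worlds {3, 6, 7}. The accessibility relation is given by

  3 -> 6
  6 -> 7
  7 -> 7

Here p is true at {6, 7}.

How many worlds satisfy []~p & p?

3: []~p is F, p is F. ✗
6: []~p is F, p is T. ✗
7: []~p is F, p is T. ✗
Satisfying worlds: ∅.

0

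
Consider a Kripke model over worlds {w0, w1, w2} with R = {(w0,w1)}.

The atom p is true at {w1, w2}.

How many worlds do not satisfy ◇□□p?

2

w0: successors {w1}; □□p there: w1:T. ✓
w1: no successors, so ◇□□p fails. ✗
w2: no successors, so ◇□□p fails. ✗
Satisfying worlds: {w0}.
So ◇□□p fails at the other 2 worlds.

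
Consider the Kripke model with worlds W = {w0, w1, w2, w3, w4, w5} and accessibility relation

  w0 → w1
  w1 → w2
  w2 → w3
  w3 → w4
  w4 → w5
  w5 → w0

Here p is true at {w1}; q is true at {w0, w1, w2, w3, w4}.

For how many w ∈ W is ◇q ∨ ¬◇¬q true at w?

5

w0: ◇q is T, ¬◇¬q is T. ✓
w1: ◇q is T, ¬◇¬q is T. ✓
w2: ◇q is T, ¬◇¬q is T. ✓
w3: ◇q is T, ¬◇¬q is T. ✓
w4: ◇q is F, ¬◇¬q is F. ✗
w5: ◇q is T, ¬◇¬q is T. ✓
Satisfying worlds: {w0, w1, w2, w3, w5}.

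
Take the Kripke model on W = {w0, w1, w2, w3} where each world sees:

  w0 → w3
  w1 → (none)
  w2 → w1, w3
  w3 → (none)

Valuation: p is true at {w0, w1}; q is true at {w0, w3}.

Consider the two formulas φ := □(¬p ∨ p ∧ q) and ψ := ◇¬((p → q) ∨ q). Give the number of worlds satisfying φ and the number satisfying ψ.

3 and 1

For □(¬p ∨ p ∧ q):
w0: successors {w3}; ¬p ∨ p ∧ q there: w3:T. ✓
w1: no successors, so □(¬p ∨ p ∧ q) holds vacuously. ✓
w2: successors {w1, w3}; ¬p ∨ p ∧ q there: w1:F, w3:T. ✗
w3: no successors, so □(¬p ∨ p ∧ q) holds vacuously. ✓
— 3 worlds.
For ◇¬((p → q) ∨ q):
w0: successors {w3}; ¬((p → q) ∨ q) there: w3:F. ✗
w1: no successors, so ◇¬((p → q) ∨ q) fails. ✗
w2: successors {w1, w3}; ¬((p → q) ∨ q) there: w1:T, w3:F. ✓
w3: no successors, so ◇¬((p → q) ∨ q) fails. ✗
— 1 world.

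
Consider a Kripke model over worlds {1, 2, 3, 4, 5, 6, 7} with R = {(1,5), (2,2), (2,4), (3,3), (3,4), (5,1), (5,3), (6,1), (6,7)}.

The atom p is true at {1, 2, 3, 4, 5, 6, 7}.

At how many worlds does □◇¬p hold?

1: successors {5}; ◇¬p there: 5:F. ✗
2: successors {2, 4}; ◇¬p there: 2:F, 4:F. ✗
3: successors {3, 4}; ◇¬p there: 3:F, 4:F. ✗
4: no successors, so □◇¬p holds vacuously. ✓
5: successors {1, 3}; ◇¬p there: 1:F, 3:F. ✗
6: successors {1, 7}; ◇¬p there: 1:F, 7:F. ✗
7: no successors, so □◇¬p holds vacuously. ✓
Satisfying worlds: {4, 7}.

2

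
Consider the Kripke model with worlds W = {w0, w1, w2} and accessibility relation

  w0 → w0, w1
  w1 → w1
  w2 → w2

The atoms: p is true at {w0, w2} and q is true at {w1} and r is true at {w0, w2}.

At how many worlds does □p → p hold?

3

w0: □p is F, p is T. ✓
w1: □p is F, p is F. ✓
w2: □p is T, p is T. ✓
Satisfying worlds: {w0, w1, w2}.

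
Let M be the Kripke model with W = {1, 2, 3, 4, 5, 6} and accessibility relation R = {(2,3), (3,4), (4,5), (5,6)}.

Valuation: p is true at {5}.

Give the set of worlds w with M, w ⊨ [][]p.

{1, 3, 5, 6}

1: no successors, so [][]p holds vacuously. ✓
2: successors {3}; []p there: 3:F. ✗
3: successors {4}; []p there: 4:T. ✓
4: successors {5}; []p there: 5:F. ✗
5: successors {6}; []p there: 6:T. ✓
6: no successors, so [][]p holds vacuously. ✓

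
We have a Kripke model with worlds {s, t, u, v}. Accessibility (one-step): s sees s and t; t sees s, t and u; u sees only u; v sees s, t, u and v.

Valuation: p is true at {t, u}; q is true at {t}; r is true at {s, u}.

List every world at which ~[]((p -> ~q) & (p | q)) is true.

{s, t, v}

s: []((p -> ~q) & (p | q)) is F. ✓
t: []((p -> ~q) & (p | q)) is F. ✓
u: []((p -> ~q) & (p | q)) is T. ✗
v: []((p -> ~q) & (p | q)) is F. ✓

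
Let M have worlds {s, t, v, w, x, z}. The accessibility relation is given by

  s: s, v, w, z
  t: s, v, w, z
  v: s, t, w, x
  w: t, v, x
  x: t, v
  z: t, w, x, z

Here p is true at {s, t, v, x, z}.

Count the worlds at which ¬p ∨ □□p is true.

s: ¬p is F, □□p is F. ✗
t: ¬p is F, □□p is F. ✗
v: ¬p is F, □□p is F. ✗
w: ¬p is T, □□p is F. ✓
x: ¬p is F, □□p is F. ✗
z: ¬p is F, □□p is F. ✗
Satisfying worlds: {w}.

1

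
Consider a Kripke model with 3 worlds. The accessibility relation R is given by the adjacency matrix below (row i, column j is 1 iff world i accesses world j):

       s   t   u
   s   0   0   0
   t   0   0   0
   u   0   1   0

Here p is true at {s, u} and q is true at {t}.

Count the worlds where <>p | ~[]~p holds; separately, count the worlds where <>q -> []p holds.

For <>p | ~[]~p:
s: <>p is F, ~[]~p is F. ✗
t: <>p is F, ~[]~p is F. ✗
u: <>p is F, ~[]~p is F. ✗
— 0 worlds.
For <>q -> []p:
s: <>q is F, []p is T. ✓
t: <>q is F, []p is T. ✓
u: <>q is T, []p is F. ✗
— 2 worlds.

0 and 2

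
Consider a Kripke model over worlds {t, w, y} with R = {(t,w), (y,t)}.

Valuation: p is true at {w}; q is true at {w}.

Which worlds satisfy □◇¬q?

{w}

t: successors {w}; ◇¬q there: w:F. ✗
w: no successors, so □◇¬q holds vacuously. ✓
y: successors {t}; ◇¬q there: t:F. ✗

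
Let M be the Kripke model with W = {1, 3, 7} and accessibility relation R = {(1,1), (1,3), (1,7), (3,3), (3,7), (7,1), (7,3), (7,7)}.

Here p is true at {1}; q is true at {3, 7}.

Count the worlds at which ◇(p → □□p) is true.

1: successors {1, 3, 7}; p → □□p there: 1:F, 3:T, 7:T. ✓
3: successors {3, 7}; p → □□p there: 3:T, 7:T. ✓
7: successors {1, 3, 7}; p → □□p there: 1:F, 3:T, 7:T. ✓
Satisfying worlds: {1, 3, 7}.

3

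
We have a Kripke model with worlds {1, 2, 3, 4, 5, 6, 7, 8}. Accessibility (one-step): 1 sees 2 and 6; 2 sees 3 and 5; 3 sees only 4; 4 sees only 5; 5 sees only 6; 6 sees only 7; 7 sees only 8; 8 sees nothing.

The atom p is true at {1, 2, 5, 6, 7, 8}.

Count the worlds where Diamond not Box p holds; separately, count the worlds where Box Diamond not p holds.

For Diamond not Box p:
1: successors {2, 6}; not Box p there: 2:T, 6:F. ✓
2: successors {3, 5}; not Box p there: 3:T, 5:F. ✓
3: successors {4}; not Box p there: 4:F. ✗
4: successors {5}; not Box p there: 5:F. ✗
5: successors {6}; not Box p there: 6:F. ✗
6: successors {7}; not Box p there: 7:F. ✗
7: successors {8}; not Box p there: 8:F. ✗
8: no successors, so Diamond not Box p fails. ✗
— 2 worlds.
For Box Diamond not p:
1: successors {2, 6}; Diamond not p there: 2:T, 6:F. ✗
2: successors {3, 5}; Diamond not p there: 3:T, 5:F. ✗
3: successors {4}; Diamond not p there: 4:F. ✗
4: successors {5}; Diamond not p there: 5:F. ✗
5: successors {6}; Diamond not p there: 6:F. ✗
6: successors {7}; Diamond not p there: 7:F. ✗
7: successors {8}; Diamond not p there: 8:F. ✗
8: no successors, so Box Diamond not p holds vacuously. ✓
— 1 world.

2 and 1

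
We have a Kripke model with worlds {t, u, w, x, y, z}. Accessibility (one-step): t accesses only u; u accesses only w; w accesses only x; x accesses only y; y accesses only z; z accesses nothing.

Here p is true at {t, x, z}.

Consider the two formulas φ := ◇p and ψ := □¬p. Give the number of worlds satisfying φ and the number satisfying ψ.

For ◇p:
t: successors {u}; p there: u:F. ✗
u: successors {w}; p there: w:F. ✗
w: successors {x}; p there: x:T. ✓
x: successors {y}; p there: y:F. ✗
y: successors {z}; p there: z:T. ✓
z: no successors, so ◇p fails. ✗
— 2 worlds.
For □¬p:
t: successors {u}; ¬p there: u:T. ✓
u: successors {w}; ¬p there: w:T. ✓
w: successors {x}; ¬p there: x:F. ✗
x: successors {y}; ¬p there: y:T. ✓
y: successors {z}; ¬p there: z:F. ✗
z: no successors, so □¬p holds vacuously. ✓
— 4 worlds.

2 and 4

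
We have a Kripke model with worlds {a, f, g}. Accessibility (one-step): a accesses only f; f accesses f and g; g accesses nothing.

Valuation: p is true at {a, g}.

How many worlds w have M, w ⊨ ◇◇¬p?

a: successors {f}; ◇¬p there: f:T. ✓
f: successors {f, g}; ◇¬p there: f:T, g:F. ✓
g: no successors, so ◇◇¬p fails. ✗
Satisfying worlds: {a, f}.

2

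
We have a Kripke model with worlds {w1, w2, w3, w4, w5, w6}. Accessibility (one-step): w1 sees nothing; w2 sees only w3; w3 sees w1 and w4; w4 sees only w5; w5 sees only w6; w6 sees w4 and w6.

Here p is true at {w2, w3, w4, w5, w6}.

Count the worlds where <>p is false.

w1: no successors, so <>p fails. ✗
w2: successors {w3}; p there: w3:T. ✓
w3: successors {w1, w4}; p there: w1:F, w4:T. ✓
w4: successors {w5}; p there: w5:T. ✓
w5: successors {w6}; p there: w6:T. ✓
w6: successors {w4, w6}; p there: w4:T, w6:T. ✓
Satisfying worlds: {w2, w3, w4, w5, w6}.
So <>p fails at the other 1 world.

1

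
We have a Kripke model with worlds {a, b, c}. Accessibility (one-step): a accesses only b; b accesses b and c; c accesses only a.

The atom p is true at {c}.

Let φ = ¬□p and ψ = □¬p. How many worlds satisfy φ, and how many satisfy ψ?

3 and 2

For ¬□p:
a: □p is F. ✓
b: □p is F. ✓
c: □p is F. ✓
— 3 worlds.
For □¬p:
a: successors {b}; ¬p there: b:T. ✓
b: successors {b, c}; ¬p there: b:T, c:F. ✗
c: successors {a}; ¬p there: a:T. ✓
— 2 worlds.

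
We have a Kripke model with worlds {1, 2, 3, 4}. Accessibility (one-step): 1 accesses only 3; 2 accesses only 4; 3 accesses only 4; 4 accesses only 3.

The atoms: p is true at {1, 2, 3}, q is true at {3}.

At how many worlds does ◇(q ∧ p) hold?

1: successors {3}; q ∧ p there: 3:T. ✓
2: successors {4}; q ∧ p there: 4:F. ✗
3: successors {4}; q ∧ p there: 4:F. ✗
4: successors {3}; q ∧ p there: 3:T. ✓
Satisfying worlds: {1, 4}.

2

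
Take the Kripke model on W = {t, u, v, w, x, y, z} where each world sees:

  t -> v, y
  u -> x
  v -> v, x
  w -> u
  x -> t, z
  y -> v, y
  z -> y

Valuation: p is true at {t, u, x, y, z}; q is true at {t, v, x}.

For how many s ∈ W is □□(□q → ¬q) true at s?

t: successors {v, y}; □(□q → ¬q) there: v:F, y:F. ✗
u: successors {x}; □(□q → ¬q) there: x:T. ✓
v: successors {v, x}; □(□q → ¬q) there: v:F, x:T. ✗
w: successors {u}; □(□q → ¬q) there: u:T. ✓
x: successors {t, z}; □(□q → ¬q) there: t:F, z:T. ✗
y: successors {v, y}; □(□q → ¬q) there: v:F, y:F. ✗
z: successors {y}; □(□q → ¬q) there: y:F. ✗
Satisfying worlds: {u, w}.

2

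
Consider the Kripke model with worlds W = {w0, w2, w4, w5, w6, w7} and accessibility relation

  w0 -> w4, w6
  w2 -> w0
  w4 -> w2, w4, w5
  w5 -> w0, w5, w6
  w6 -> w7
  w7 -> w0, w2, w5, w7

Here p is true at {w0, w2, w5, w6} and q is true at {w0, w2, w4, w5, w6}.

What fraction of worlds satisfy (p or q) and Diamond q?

2/3

w0: p or q is T, Diamond q is T. ✓
w2: p or q is T, Diamond q is T. ✓
w4: p or q is T, Diamond q is T. ✓
w5: p or q is T, Diamond q is T. ✓
w6: p or q is T, Diamond q is F. ✗
w7: p or q is F, Diamond q is T. ✗
That's 4 of 6 worlds, so 4/6 = 2/3.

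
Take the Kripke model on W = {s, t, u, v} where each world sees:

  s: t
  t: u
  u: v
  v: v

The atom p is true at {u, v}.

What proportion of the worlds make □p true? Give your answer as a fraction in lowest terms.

s: successors {t}; p there: t:F. ✗
t: successors {u}; p there: u:T. ✓
u: successors {v}; p there: v:T. ✓
v: successors {v}; p there: v:T. ✓
That's 3 of 4 worlds, so 3/4.

3/4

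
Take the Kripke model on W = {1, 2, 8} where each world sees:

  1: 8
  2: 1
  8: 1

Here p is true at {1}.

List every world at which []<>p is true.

1: successors {8}; <>p there: 8:T. ✓
2: successors {1}; <>p there: 1:F. ✗
8: successors {1}; <>p there: 1:F. ✗

{1}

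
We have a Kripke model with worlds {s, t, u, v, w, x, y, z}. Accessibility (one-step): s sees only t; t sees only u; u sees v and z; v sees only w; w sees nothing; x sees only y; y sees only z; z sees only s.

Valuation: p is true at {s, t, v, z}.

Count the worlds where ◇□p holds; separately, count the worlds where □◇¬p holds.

For ◇□p:
s: successors {t}; □p there: t:F. ✗
t: successors {u}; □p there: u:T. ✓
u: successors {v, z}; □p there: v:F, z:T. ✓
v: successors {w}; □p there: w:T. ✓
w: no successors, so ◇□p fails. ✗
x: successors {y}; □p there: y:T. ✓
y: successors {z}; □p there: z:T. ✓
z: successors {s}; □p there: s:T. ✓
— 6 worlds.
For □◇¬p:
s: successors {t}; ◇¬p there: t:T. ✓
t: successors {u}; ◇¬p there: u:F. ✗
u: successors {v, z}; ◇¬p there: v:T, z:F. ✗
v: successors {w}; ◇¬p there: w:F. ✗
w: no successors, so □◇¬p holds vacuously. ✓
x: successors {y}; ◇¬p there: y:F. ✗
y: successors {z}; ◇¬p there: z:F. ✗
z: successors {s}; ◇¬p there: s:F. ✗
— 2 worlds.

6 and 2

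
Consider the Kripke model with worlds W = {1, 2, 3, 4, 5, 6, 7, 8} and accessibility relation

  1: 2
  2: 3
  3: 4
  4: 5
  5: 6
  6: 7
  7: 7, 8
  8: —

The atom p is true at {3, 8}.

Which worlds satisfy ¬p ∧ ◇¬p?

{1, 4, 5, 6, 7}

1: ¬p is T, ◇¬p is T. ✓
2: ¬p is T, ◇¬p is F. ✗
3: ¬p is F, ◇¬p is T. ✗
4: ¬p is T, ◇¬p is T. ✓
5: ¬p is T, ◇¬p is T. ✓
6: ¬p is T, ◇¬p is T. ✓
7: ¬p is T, ◇¬p is T. ✓
8: ¬p is F, ◇¬p is F. ✗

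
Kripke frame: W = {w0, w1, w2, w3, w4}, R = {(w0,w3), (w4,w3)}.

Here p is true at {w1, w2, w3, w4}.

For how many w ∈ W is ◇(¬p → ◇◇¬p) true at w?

2

w0: successors {w3}; ¬p → ◇◇¬p there: w3:T. ✓
w1: no successors, so ◇(¬p → ◇◇¬p) fails. ✗
w2: no successors, so ◇(¬p → ◇◇¬p) fails. ✗
w3: no successors, so ◇(¬p → ◇◇¬p) fails. ✗
w4: successors {w3}; ¬p → ◇◇¬p there: w3:T. ✓
Satisfying worlds: {w0, w4}.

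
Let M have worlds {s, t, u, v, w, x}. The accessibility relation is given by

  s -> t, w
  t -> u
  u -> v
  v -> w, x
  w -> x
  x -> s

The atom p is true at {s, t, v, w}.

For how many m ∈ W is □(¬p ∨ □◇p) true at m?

s: successors {t, w}; ¬p ∨ □◇p there: t:T, w:T. ✓
t: successors {u}; ¬p ∨ □◇p there: u:T. ✓
u: successors {v}; ¬p ∨ □◇p there: v:F. ✗
v: successors {w, x}; ¬p ∨ □◇p there: w:T, x:T. ✓
w: successors {x}; ¬p ∨ □◇p there: x:T. ✓
x: successors {s}; ¬p ∨ □◇p there: s:F. ✗
Satisfying worlds: {s, t, v, w}.

4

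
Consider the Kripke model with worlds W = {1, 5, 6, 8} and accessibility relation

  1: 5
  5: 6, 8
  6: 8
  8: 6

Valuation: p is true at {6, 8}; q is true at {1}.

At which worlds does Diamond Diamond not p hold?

1: successors {5}; Diamond not p there: 5:F. ✗
5: successors {6, 8}; Diamond not p there: 6:F, 8:F. ✗
6: successors {8}; Diamond not p there: 8:F. ✗
8: successors {6}; Diamond not p there: 6:F. ✗

∅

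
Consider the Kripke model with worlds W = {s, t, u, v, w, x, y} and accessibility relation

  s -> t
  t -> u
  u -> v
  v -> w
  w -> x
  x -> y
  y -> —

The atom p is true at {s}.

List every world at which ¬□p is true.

s: □p is F. ✓
t: □p is F. ✓
u: □p is F. ✓
v: □p is F. ✓
w: □p is F. ✓
x: □p is F. ✓
y: □p is T. ✗

{s, t, u, v, w, x}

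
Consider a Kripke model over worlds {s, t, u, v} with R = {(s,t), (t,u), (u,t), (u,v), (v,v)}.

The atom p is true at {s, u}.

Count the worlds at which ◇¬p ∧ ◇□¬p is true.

2

s: ◇¬p is T, ◇□¬p is F. ✗
t: ◇¬p is F, ◇□¬p is T. ✗
u: ◇¬p is T, ◇□¬p is T. ✓
v: ◇¬p is T, ◇□¬p is T. ✓
Satisfying worlds: {u, v}.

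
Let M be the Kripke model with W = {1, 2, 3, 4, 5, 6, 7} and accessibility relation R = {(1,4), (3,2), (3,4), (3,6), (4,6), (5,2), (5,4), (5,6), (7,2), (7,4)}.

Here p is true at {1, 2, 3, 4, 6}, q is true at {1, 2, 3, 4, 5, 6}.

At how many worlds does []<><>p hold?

1: successors {4}; <><>p there: 4:F. ✗
2: no successors, so []<><>p holds vacuously. ✓
3: successors {2, 4, 6}; <><>p there: 2:F, 4:F, 6:F. ✗
4: successors {6}; <><>p there: 6:F. ✗
5: successors {2, 4, 6}; <><>p there: 2:F, 4:F, 6:F. ✗
6: no successors, so []<><>p holds vacuously. ✓
7: successors {2, 4}; <><>p there: 2:F, 4:F. ✗
Satisfying worlds: {2, 6}.

2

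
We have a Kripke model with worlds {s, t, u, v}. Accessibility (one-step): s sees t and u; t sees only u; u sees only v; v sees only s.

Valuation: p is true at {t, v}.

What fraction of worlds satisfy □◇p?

s: successors {t, u}; ◇p there: t:F, u:T. ✗
t: successors {u}; ◇p there: u:T. ✓
u: successors {v}; ◇p there: v:F. ✗
v: successors {s}; ◇p there: s:T. ✓
That's 2 of 4 worlds, so 2/4 = 1/2.

1/2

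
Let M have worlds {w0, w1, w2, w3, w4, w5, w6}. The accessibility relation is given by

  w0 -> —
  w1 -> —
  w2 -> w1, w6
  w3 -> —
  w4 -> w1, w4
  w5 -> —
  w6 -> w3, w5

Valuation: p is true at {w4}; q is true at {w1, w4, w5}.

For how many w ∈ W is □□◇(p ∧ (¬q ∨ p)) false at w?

2

w0: no successors, so □□◇(p ∧ (¬q ∨ p)) holds vacuously. ✓
w1: no successors, so □□◇(p ∧ (¬q ∨ p)) holds vacuously. ✓
w2: successors {w1, w6}; □◇(p ∧ (¬q ∨ p)) there: w1:T, w6:F. ✗
w3: no successors, so □□◇(p ∧ (¬q ∨ p)) holds vacuously. ✓
w4: successors {w1, w4}; □◇(p ∧ (¬q ∨ p)) there: w1:T, w4:F. ✗
w5: no successors, so □□◇(p ∧ (¬q ∨ p)) holds vacuously. ✓
w6: successors {w3, w5}; □◇(p ∧ (¬q ∨ p)) there: w3:T, w5:T. ✓
Satisfying worlds: {w0, w1, w3, w5, w6}.
So □□◇(p ∧ (¬q ∨ p)) fails at the other 2 worlds.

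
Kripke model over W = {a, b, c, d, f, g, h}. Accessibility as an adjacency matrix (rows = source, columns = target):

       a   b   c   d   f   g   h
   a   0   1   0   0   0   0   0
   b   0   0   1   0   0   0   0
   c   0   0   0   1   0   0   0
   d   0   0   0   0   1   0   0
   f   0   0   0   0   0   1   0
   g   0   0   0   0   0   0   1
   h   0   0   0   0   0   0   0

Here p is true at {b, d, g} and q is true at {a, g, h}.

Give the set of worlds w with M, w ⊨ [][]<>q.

a: successors {b}; []<>q there: b:F. ✗
b: successors {c}; []<>q there: c:F. ✗
c: successors {d}; []<>q there: d:T. ✓
d: successors {f}; []<>q there: f:T. ✓
f: successors {g}; []<>q there: g:F. ✗
g: successors {h}; []<>q there: h:T. ✓
h: no successors, so [][]<>q holds vacuously. ✓

{c, d, g, h}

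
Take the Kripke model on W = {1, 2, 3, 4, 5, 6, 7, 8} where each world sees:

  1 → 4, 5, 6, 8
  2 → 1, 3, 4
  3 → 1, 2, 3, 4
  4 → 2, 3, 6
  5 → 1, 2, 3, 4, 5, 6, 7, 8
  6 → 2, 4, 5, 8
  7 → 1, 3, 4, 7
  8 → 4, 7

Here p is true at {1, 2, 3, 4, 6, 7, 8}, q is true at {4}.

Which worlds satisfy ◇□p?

1: successors {4, 5, 6, 8}; □p there: 4:T, 5:F, 6:F, 8:T. ✓
2: successors {1, 3, 4}; □p there: 1:F, 3:T, 4:T. ✓
3: successors {1, 2, 3, 4}; □p there: 1:F, 2:T, 3:T, 4:T. ✓
4: successors {2, 3, 6}; □p there: 2:T, 3:T, 6:F. ✓
5: successors {1, 2, 3, 4, 5, 6, 7, 8}; □p there: 1:F, 2:T, 3:T, 4:T, 5:F, 6:F, 7:T, 8:T. ✓
6: successors {2, 4, 5, 8}; □p there: 2:T, 4:T, 5:F, 8:T. ✓
7: successors {1, 3, 4, 7}; □p there: 1:F, 3:T, 4:T, 7:T. ✓
8: successors {4, 7}; □p there: 4:T, 7:T. ✓

{1, 2, 3, 4, 5, 6, 7, 8}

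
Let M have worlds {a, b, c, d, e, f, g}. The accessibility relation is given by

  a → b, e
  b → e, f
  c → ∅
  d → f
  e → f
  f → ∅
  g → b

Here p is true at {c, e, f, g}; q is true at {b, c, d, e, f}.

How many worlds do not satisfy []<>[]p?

a: successors {b, e}; <>[]p there: b:T, e:T. ✓
b: successors {e, f}; <>[]p there: e:T, f:F. ✗
c: no successors, so []<>[]p holds vacuously. ✓
d: successors {f}; <>[]p there: f:F. ✗
e: successors {f}; <>[]p there: f:F. ✗
f: no successors, so []<>[]p holds vacuously. ✓
g: successors {b}; <>[]p there: b:T. ✓
Satisfying worlds: {a, c, f, g}.
So []<>[]p fails at the other 3 worlds.

3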